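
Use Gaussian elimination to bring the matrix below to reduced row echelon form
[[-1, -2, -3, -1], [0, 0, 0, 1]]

[[1, 2, 3, 0], [0, 0, 0, 1]]

R1 → -1·R1
R1 → R1 − R2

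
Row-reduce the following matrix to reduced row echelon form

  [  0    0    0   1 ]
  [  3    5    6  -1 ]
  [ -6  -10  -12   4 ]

[[1, 5/3, 2, 0], [0, 0, 0, 1], [0, 0, 0, 0]]

Swap R1 and R2.
  [  3    5    6  -1 ]
  [  0    0    0   1 ]
  [ -6  -10  -12   4 ]
Multiply R1 by 1/3.
  [  1  5/3    2  -1/3 ]
  [  0    0    0     1 ]
  [ -6  -10  -12     4 ]
Add 6 times R1 to R3.
  [ 1  5/3  2  -1/3 ]
  [ 0    0  0     1 ]
  [ 0    0  0     2 ]
Subtract 2 times R2 from R3.
  [ 1  5/3  2  -1/3 ]
  [ 0    0  0     1 ]
  [ 0    0  0     0 ]
Add 1/3 times R2 to R1.
  [ 1  5/3  2  0 ]
  [ 0    0  0  1 ]
  [ 0    0  0  0 ]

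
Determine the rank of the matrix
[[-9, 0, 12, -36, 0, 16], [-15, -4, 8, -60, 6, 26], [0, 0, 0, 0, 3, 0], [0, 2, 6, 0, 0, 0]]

rank = 4

ρ1 -> -1/9·ρ1
  [   1   0  -4/3    4  0  -16/9 ]
  [ -15  -4     8  -60  6     26 ]
  [   0   0     0    0  3      0 ]
  [   0   2     6    0  0      0 ]
ρ2 -> ρ2 + 15·ρ1
  [ 1   0  -4/3  4  0  -16/9 ]
  [ 0  -4   -12  0  6   -2/3 ]
  [ 0   0     0  0  3      0 ]
  [ 0   2     6  0  0      0 ]
ρ2 -> -1/4·ρ2
  [ 1  0  -4/3  4     0  -16/9 ]
  [ 0  1     3  0  -3/2    1/6 ]
  [ 0  0     0  0     3      0 ]
  [ 0  2     6  0     0      0 ]
ρ4 -> ρ4 − 2·ρ2
  [ 1  0  -4/3  4     0  -16/9 ]
  [ 0  1     3  0  -3/2    1/6 ]
  [ 0  0     0  0     3      0 ]
  [ 0  0     0  0     3   -1/3 ]
ρ3 -> 1/3·ρ3
  [ 1  0  -4/3  4     0  -16/9 ]
  [ 0  1     3  0  -3/2    1/6 ]
  [ 0  0     0  0     1      0 ]
  [ 0  0     0  0     3   -1/3 ]
ρ4 -> ρ4 − 3·ρ3
  [ 1  0  -4/3  4     0  -16/9 ]
  [ 0  1     3  0  -3/2    1/6 ]
  [ 0  0     0  0     1      0 ]
  [ 0  0     0  0     0   -1/3 ]
ρ4 -> -3·ρ4
  [ 1  0  -4/3  4     0  -16/9 ]
  [ 0  1     3  0  -3/2    1/6 ]
  [ 0  0     0  0     1      0 ]
  [ 0  0     0  0     0      1 ]
ρ2 -> ρ2 − 1/6·ρ4
  [ 1  0  -4/3  4     0  -16/9 ]
  [ 0  1     3  0  -3/2      0 ]
  [ 0  0     0  0     1      0 ]
  [ 0  0     0  0     0      1 ]
ρ1 -> ρ1 + 16/9·ρ4
  [ 1  0  -4/3  4     0  0 ]
  [ 0  1     3  0  -3/2  0 ]
  [ 0  0     0  0     1  0 ]
  [ 0  0     0  0     0  1 ]
ρ2 -> ρ2 + 3/2·ρ3
  [ 1  0  -4/3  4  0  0 ]
  [ 0  1     3  0  0  0 ]
  [ 0  0     0  0  1  0 ]
  [ 0  0     0  0  0  1 ]
The reduced form has 4 nonzero rows.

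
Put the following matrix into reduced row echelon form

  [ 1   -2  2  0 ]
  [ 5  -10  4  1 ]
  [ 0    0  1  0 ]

r2 -> r2 − 5·r1
  [ 1  -2   2  0 ]
  [ 0   0  -6  1 ]
  [ 0   0   1  0 ]
r2 -> -1/6·r2
  [ 1  -2  2     0 ]
  [ 0   0  1  -1/6 ]
  [ 0   0  1     0 ]
r3 -> r3 − r2
  [ 1  -2  2     0 ]
  [ 0   0  1  -1/6 ]
  [ 0   0  0   1/6 ]
r3 -> 6·r3
  [ 1  -2  2     0 ]
  [ 0   0  1  -1/6 ]
  [ 0   0  0     1 ]
r2 -> r2 + 1/6·r3
  [ 1  -2  2  0 ]
  [ 0   0  1  0 ]
  [ 0   0  0  1 ]
r1 -> r1 − 2·r2
  [ 1  -2  0  0 ]
  [ 0   0  1  0 ]
  [ 0   0  0  1 ]

[[1, -2, 0, 0], [0, 0, 1, 0], [0, 0, 0, 1]]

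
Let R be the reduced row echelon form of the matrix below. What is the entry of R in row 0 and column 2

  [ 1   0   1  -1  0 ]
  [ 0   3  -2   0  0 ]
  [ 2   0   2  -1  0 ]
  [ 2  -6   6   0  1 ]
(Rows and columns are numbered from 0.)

R3 -> R3 − 2·R1
  [ 1   0   1  -1  0 ]
  [ 0   3  -2   0  0 ]
  [ 0   0   0   1  0 ]
  [ 2  -6   6   0  1 ]
R4 -> R4 − 2·R1
  [ 1   0   1  -1  0 ]
  [ 0   3  -2   0  0 ]
  [ 0   0   0   1  0 ]
  [ 0  -6   4   2  1 ]
R2 -> 1/3·R2
  [ 1   0     1  -1  0 ]
  [ 0   1  -2/3   0  0 ]
  [ 0   0     0   1  0 ]
  [ 0  -6     4   2  1 ]
R4 -> R4 + 6·R2
  [ 1  0     1  -1  0 ]
  [ 0  1  -2/3   0  0 ]
  [ 0  0     0   1  0 ]
  [ 0  0     0   2  1 ]
R4 -> R4 − 2·R3
  [ 1  0     1  -1  0 ]
  [ 0  1  -2/3   0  0 ]
  [ 0  0     0   1  0 ]
  [ 0  0     0   0  1 ]
R1 -> R1 + R3
  [ 1  0     1  0  0 ]
  [ 0  1  -2/3  0  0 ]
  [ 0  0     0  1  0 ]
  [ 0  0     0  0  1 ]

1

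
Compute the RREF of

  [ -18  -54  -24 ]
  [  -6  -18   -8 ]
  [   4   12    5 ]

Multiply ρ1 by -1/18.
  [  1    3  4/3 ]
  [ -6  -18   -8 ]
  [  4   12    5 ]
Add 6 times ρ1 to ρ2.
  [ 1   3  4/3 ]
  [ 0   0    0 ]
  [ 4  12    5 ]
Subtract 4 times ρ1 from ρ3.
  [ 1  3   4/3 ]
  [ 0  0     0 ]
  [ 0  0  -1/3 ]
Swap ρ2 and ρ3.
  [ 1  3   4/3 ]
  [ 0  0  -1/3 ]
  [ 0  0     0 ]
Multiply ρ2 by -3.
  [ 1  3  4/3 ]
  [ 0  0    1 ]
  [ 0  0    0 ]
Subtract 4/3 times ρ2 from ρ1.
  [ 1  3  0 ]
  [ 0  0  1 ]
  [ 0  0  0 ]

[[1, 3, 0], [0, 0, 1], [0, 0, 0]]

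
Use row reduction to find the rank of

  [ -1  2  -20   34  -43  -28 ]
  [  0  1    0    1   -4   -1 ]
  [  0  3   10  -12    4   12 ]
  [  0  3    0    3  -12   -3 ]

rank = 3

R1 := -1·R1
R3 := R3 − 3·R2
R4 := R4 − 3·R2
R3 := 1/10·R3
R1 := R1 − 20·R3
R1 := R1 + 2·R2
The reduced form has 3 nonzero rows.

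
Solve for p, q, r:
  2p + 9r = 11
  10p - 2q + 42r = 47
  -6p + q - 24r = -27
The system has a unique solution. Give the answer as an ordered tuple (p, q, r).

Form the augmented matrix and row-reduce:
  [  2   0    9  |   11 ]
  [ 10  -2   42  |   47 ]
  [ -6   1  -24  |  -27 ]
Multiply R1 by 1/2.
  [  1   0  9/2  |  11/2 ]
  [ 10  -2   42  |    47 ]
  [ -6   1  -24  |   -27 ]
Subtract 10 times R1 from R2.
  [  1   0  9/2  |  11/2 ]
  [  0  -2   -3  |    -8 ]
  [ -6   1  -24  |   -27 ]
Add 6 times R1 to R3.
  [ 1   0  9/2  |  11/2 ]
  [ 0  -2   -3  |    -8 ]
  [ 0   1    3  |     6 ]
Multiply R2 by -1/2.
  [ 1  0  9/2  |  11/2 ]
  [ 0  1  3/2  |     4 ]
  [ 0  1    3  |     6 ]
Subtract R2 from R3.
  [ 1  0  9/2  |  11/2 ]
  [ 0  1  3/2  |     4 ]
  [ 0  0  3/2  |     2 ]
Multiply R3 by 2/3.
  [ 1  0  9/2  |  11/2 ]
  [ 0  1  3/2  |     4 ]
  [ 0  0    1  |   4/3 ]
Subtract 3/2 times R3 from R2.
  [ 1  0  9/2  |  11/2 ]
  [ 0  1    0  |     2 ]
  [ 0  0    1  |   4/3 ]
Subtract 9/2 times R3 from R1.
  [ 1  0  0  |  -1/2 ]
  [ 0  1  0  |     2 ]
  [ 0  0  1  |   4/3 ]
Reading off the last column: p = -1/2, q = 2, r = 4/3.

(-1/2, 2, 4/3)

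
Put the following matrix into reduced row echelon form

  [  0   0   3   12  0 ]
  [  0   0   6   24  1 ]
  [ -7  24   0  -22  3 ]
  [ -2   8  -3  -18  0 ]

ρ1 <=> ρ3
  [ -7  24   0  -22  3 ]
  [  0   0   6   24  1 ]
  [  0   0   3   12  0 ]
  [ -2   8  -3  -18  0 ]
ρ1 → -1/7·ρ1
  [  1  -24/7   0  22/7  -3/7 ]
  [  0      0   6    24     1 ]
  [  0      0   3    12     0 ]
  [ -2      8  -3   -18     0 ]
ρ4 → ρ4 + 2·ρ1
  [ 1  -24/7   0   22/7  -3/7 ]
  [ 0      0   6     24     1 ]
  [ 0      0   3     12     0 ]
  [ 0    8/7  -3  -82/7  -6/7 ]
ρ2 <=> ρ4
  [ 1  -24/7   0   22/7  -3/7 ]
  [ 0    8/7  -3  -82/7  -6/7 ]
  [ 0      0   3     12     0 ]
  [ 0      0   6     24     1 ]
ρ2 → 7/8·ρ2
  [ 1  -24/7      0   22/7  -3/7 ]
  [ 0      1  -21/8  -41/4  -3/4 ]
  [ 0      0      3     12     0 ]
  [ 0      0      6     24     1 ]
ρ3 → 1/3·ρ3
  [ 1  -24/7      0   22/7  -3/7 ]
  [ 0      1  -21/8  -41/4  -3/4 ]
  [ 0      0      1      4     0 ]
  [ 0      0      6     24     1 ]
ρ4 → ρ4 − 6·ρ3
  [ 1  -24/7      0   22/7  -3/7 ]
  [ 0      1  -21/8  -41/4  -3/4 ]
  [ 0      0      1      4     0 ]
  [ 0      0      0      0     1 ]
ρ2 → ρ2 + 3/4·ρ4
  [ 1  -24/7      0   22/7  -3/7 ]
  [ 0      1  -21/8  -41/4     0 ]
  [ 0      0      1      4     0 ]
  [ 0      0      0      0     1 ]
ρ1 → ρ1 + 3/7·ρ4
  [ 1  -24/7      0   22/7  0 ]
  [ 0      1  -21/8  -41/4  0 ]
  [ 0      0      1      4  0 ]
  [ 0      0      0      0  1 ]
ρ2 → ρ2 + 21/8·ρ3
  [ 1  -24/7  0  22/7  0 ]
  [ 0      1  0   1/4  0 ]
  [ 0      0  1     4  0 ]
  [ 0      0  0     0  1 ]
ρ1 → ρ1 + 24/7·ρ2
  [ 1  0  0    4  0 ]
  [ 0  1  0  1/4  0 ]
  [ 0  0  1    4  0 ]
  [ 0  0  0    0  1 ]

[[1, 0, 0, 4, 0], [0, 1, 0, 1/4, 0], [0, 0, 1, 4, 0], [0, 0, 0, 0, 1]]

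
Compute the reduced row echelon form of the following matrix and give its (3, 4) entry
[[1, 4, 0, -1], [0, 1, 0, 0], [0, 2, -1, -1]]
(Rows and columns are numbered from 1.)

ρ3 → ρ3 − 2·ρ2
  [ 1  4   0  -1 ]
  [ 0  1   0   0 ]
  [ 0  0  -1  -1 ]
ρ3 → -1·ρ3
  [ 1  4  0  -1 ]
  [ 0  1  0   0 ]
  [ 0  0  1   1 ]
ρ1 → ρ1 − 4·ρ2
  [ 1  0  0  -1 ]
  [ 0  1  0   0 ]
  [ 0  0  1   1 ]

1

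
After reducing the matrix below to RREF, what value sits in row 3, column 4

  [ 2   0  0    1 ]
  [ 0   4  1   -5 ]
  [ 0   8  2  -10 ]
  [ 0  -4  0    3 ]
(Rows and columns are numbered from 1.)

ρ1 ← 1/2·ρ1
ρ2 ← 1/4·ρ2
ρ3 ← ρ3 − 8·ρ2
ρ4 ← ρ4 + 4·ρ2
ρ3 <-> ρ4
ρ2 ← ρ2 − 1/4·ρ3

-2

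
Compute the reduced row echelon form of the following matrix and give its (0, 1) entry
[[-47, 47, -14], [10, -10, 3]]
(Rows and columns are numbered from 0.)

Multiply R1 by -1/47.
  [  1   -1  14/47 ]
  [ 10  -10      3 ]
Subtract 10 times R1 from R2.
  [ 1  -1  14/47 ]
  [ 0   0   1/47 ]
Multiply R2 by 47.
  [ 1  -1  14/47 ]
  [ 0   0      1 ]
Subtract 14/47 times R2 from R1.
  [ 1  -1  0 ]
  [ 0   0  1 ]

-1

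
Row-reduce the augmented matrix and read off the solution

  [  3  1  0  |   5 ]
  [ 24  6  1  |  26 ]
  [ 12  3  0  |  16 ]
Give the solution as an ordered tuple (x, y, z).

(1/3, 4, -6)

R1 := 1/3·R1
R2 := R2 − 24·R1
R3 := R3 − 12·R1
R2 := -1/2·R2
R3 := R3 + R2
R3 := -2·R3
R2 := R2 + 1/2·R3
R1 := R1 − 1/3·R2
Reading off the last column: x = 1/3, y = 4, z = -6.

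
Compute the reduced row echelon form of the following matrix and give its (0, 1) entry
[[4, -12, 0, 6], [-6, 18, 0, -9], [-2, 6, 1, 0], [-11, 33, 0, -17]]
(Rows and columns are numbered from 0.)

-3

Multiply R1 by 1/4.
  [   1  -3  0  3/2 ]
  [  -6  18  0   -9 ]
  [  -2   6  1    0 ]
  [ -11  33  0  -17 ]
Add 6 times R1 to R2.
  [   1  -3  0  3/2 ]
  [   0   0  0    0 ]
  [  -2   6  1    0 ]
  [ -11  33  0  -17 ]
Add 2 times R1 to R3.
  [   1  -3  0  3/2 ]
  [   0   0  0    0 ]
  [   0   0  1    3 ]
  [ -11  33  0  -17 ]
Add 11 times R1 to R4.
  [ 1  -3  0   3/2 ]
  [ 0   0  0     0 ]
  [ 0   0  1     3 ]
  [ 0   0  0  -1/2 ]
Swap R2 and R3.
  [ 1  -3  0   3/2 ]
  [ 0   0  1     3 ]
  [ 0   0  0     0 ]
  [ 0   0  0  -1/2 ]
Swap R3 and R4.
  [ 1  -3  0   3/2 ]
  [ 0   0  1     3 ]
  [ 0   0  0  -1/2 ]
  [ 0   0  0     0 ]
Multiply R3 by -2.
  [ 1  -3  0  3/2 ]
  [ 0   0  1    3 ]
  [ 0   0  0    1 ]
  [ 0   0  0    0 ]
Subtract 3 times R3 from R2.
  [ 1  -3  0  3/2 ]
  [ 0   0  1    0 ]
  [ 0   0  0    1 ]
  [ 0   0  0    0 ]
Subtract 3/2 times R3 from R1.
  [ 1  -3  0  0 ]
  [ 0   0  1  0 ]
  [ 0   0  0  1 ]
  [ 0   0  0  0 ]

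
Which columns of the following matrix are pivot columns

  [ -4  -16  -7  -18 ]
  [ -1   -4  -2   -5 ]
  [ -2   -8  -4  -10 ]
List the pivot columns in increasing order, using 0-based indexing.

r1 := -1/4·r1
  [  1   4  7/4  9/2 ]
  [ -1  -4   -2   -5 ]
  [ -2  -8   -4  -10 ]
r2 := r2 + r1
  [  1   4   7/4   9/2 ]
  [  0   0  -1/4  -1/2 ]
  [ -2  -8    -4   -10 ]
r3 := r3 + 2·r1
  [ 1  4   7/4   9/2 ]
  [ 0  0  -1/4  -1/2 ]
  [ 0  0  -1/2    -1 ]
r2 := -4·r2
  [ 1  4   7/4  9/2 ]
  [ 0  0     1    2 ]
  [ 0  0  -1/2   -1 ]
r3 := r3 + 1/2·r2
  [ 1  4  7/4  9/2 ]
  [ 0  0    1    2 ]
  [ 0  0    0    0 ]
r1 := r1 − 7/4·r2
  [ 1  4  0  1 ]
  [ 0  0  1  2 ]
  [ 0  0  0  0 ]
Pivot columns are the columns containing a leading 1.

0, 2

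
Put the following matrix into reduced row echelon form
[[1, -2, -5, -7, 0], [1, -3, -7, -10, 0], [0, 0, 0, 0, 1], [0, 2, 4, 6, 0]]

[[1, 0, -1, -1, 0], [0, 1, 2, 3, 0], [0, 0, 0, 0, 1], [0, 0, 0, 0, 0]]

Subtract ρ1 from ρ2.
  [ 1  -2  -5  -7  0 ]
  [ 0  -1  -2  -3  0 ]
  [ 0   0   0   0  1 ]
  [ 0   2   4   6  0 ]
Multiply ρ2 by -1.
  [ 1  -2  -5  -7  0 ]
  [ 0   1   2   3  0 ]
  [ 0   0   0   0  1 ]
  [ 0   2   4   6  0 ]
Subtract 2 times ρ2 from ρ4.
  [ 1  -2  -5  -7  0 ]
  [ 0   1   2   3  0 ]
  [ 0   0   0   0  1 ]
  [ 0   0   0   0  0 ]
Add 2 times ρ2 to ρ1.
  [ 1  0  -1  -1  0 ]
  [ 0  1   2   3  0 ]
  [ 0  0   0   0  1 ]
  [ 0  0   0   0  0 ]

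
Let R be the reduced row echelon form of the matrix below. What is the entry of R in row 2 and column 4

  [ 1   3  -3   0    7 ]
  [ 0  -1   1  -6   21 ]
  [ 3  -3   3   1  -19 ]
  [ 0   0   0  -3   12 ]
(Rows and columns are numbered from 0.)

ρ3 := ρ3 − 3·ρ1
  [ 1    3  -3   0    7 ]
  [ 0   -1   1  -6   21 ]
  [ 0  -12  12   1  -40 ]
  [ 0    0   0  -3   12 ]
ρ2 := -1·ρ2
  [ 1    3  -3   0    7 ]
  [ 0    1  -1   6  -21 ]
  [ 0  -12  12   1  -40 ]
  [ 0    0   0  -3   12 ]
ρ3 := ρ3 + 12·ρ2
  [ 1  3  -3   0     7 ]
  [ 0  1  -1   6   -21 ]
  [ 0  0   0  73  -292 ]
  [ 0  0   0  -3    12 ]
ρ3 := 1/73·ρ3
  [ 1  3  -3   0    7 ]
  [ 0  1  -1   6  -21 ]
  [ 0  0   0   1   -4 ]
  [ 0  0   0  -3   12 ]
ρ4 := ρ4 + 3·ρ3
  [ 1  3  -3  0    7 ]
  [ 0  1  -1  6  -21 ]
  [ 0  0   0  1   -4 ]
  [ 0  0   0  0    0 ]
ρ2 := ρ2 − 6·ρ3
  [ 1  3  -3  0   7 ]
  [ 0  1  -1  0   3 ]
  [ 0  0   0  1  -4 ]
  [ 0  0   0  0   0 ]
ρ1 := ρ1 − 3·ρ2
  [ 1  0   0  0  -2 ]
  [ 0  1  -1  0   3 ]
  [ 0  0   0  1  -4 ]
  [ 0  0   0  0   0 ]

-4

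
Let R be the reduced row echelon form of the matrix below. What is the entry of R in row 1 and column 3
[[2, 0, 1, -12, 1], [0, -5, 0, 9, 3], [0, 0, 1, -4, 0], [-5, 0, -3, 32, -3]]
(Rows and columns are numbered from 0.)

-9/5

R1 -> 1/2·R1
  [  1   0  1/2  -6  1/2 ]
  [  0  -5    0   9    3 ]
  [  0   0    1  -4    0 ]
  [ -5   0   -3  32   -3 ]
R4 -> R4 + 5·R1
  [ 1   0   1/2  -6   1/2 ]
  [ 0  -5     0   9     3 ]
  [ 0   0     1  -4     0 ]
  [ 0   0  -1/2   2  -1/2 ]
R2 -> -1/5·R2
  [ 1  0   1/2    -6   1/2 ]
  [ 0  1     0  -9/5  -3/5 ]
  [ 0  0     1    -4     0 ]
  [ 0  0  -1/2     2  -1/2 ]
R4 -> R4 + 1/2·R3
  [ 1  0  1/2    -6   1/2 ]
  [ 0  1    0  -9/5  -3/5 ]
  [ 0  0    1    -4     0 ]
  [ 0  0    0     0  -1/2 ]
R4 -> -2·R4
  [ 1  0  1/2    -6   1/2 ]
  [ 0  1    0  -9/5  -3/5 ]
  [ 0  0    1    -4     0 ]
  [ 0  0    0     0     1 ]
R2 -> R2 + 3/5·R4
  [ 1  0  1/2    -6  1/2 ]
  [ 0  1    0  -9/5    0 ]
  [ 0  0    1    -4    0 ]
  [ 0  0    0     0    1 ]
R1 -> R1 − 1/2·R4
  [ 1  0  1/2    -6  0 ]
  [ 0  1    0  -9/5  0 ]
  [ 0  0    1    -4  0 ]
  [ 0  0    0     0  1 ]
R1 -> R1 − 1/2·R3
  [ 1  0  0    -4  0 ]
  [ 0  1  0  -9/5  0 ]
  [ 0  0  1    -4  0 ]
  [ 0  0  0     0  1 ]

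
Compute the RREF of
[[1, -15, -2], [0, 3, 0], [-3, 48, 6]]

R3 -> R3 + 3·R1
R2 -> 1/3·R2
R3 -> R3 − 3·R2
R1 -> R1 + 15·R2

[[1, 0, -2], [0, 1, 0], [0, 0, 0]]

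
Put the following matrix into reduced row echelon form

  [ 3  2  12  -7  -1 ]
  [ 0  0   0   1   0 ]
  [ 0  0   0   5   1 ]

ρ1 -> 1/3·ρ1
  [ 1  2/3  4  -7/3  -1/3 ]
  [ 0    0  0     1     0 ]
  [ 0    0  0     5     1 ]
ρ3 -> ρ3 − 5·ρ2
  [ 1  2/3  4  -7/3  -1/3 ]
  [ 0    0  0     1     0 ]
  [ 0    0  0     0     1 ]
ρ1 -> ρ1 + 1/3·ρ3
  [ 1  2/3  4  -7/3  0 ]
  [ 0    0  0     1  0 ]
  [ 0    0  0     0  1 ]
ρ1 -> ρ1 + 7/3·ρ2
  [ 1  2/3  4  0  0 ]
  [ 0    0  0  1  0 ]
  [ 0    0  0  0  1 ]

[[1, 2/3, 4, 0, 0], [0, 0, 0, 1, 0], [0, 0, 0, 0, 1]]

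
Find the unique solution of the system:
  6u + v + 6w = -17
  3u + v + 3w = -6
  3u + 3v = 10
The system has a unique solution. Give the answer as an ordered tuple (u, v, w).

Form the augmented matrix and row-reduce:
  [ 6  1  6  |  -17 ]
  [ 3  1  3  |   -6 ]
  [ 3  3  0  |   10 ]
ρ1 ← 1/6·ρ1
  [ 1  1/6  1  |  -17/6 ]
  [ 3    1  3  |     -6 ]
  [ 3    3  0  |     10 ]
ρ2 ← ρ2 − 3·ρ1
  [ 1  1/6  1  |  -17/6 ]
  [ 0  1/2  0  |    5/2 ]
  [ 3    3  0  |     10 ]
ρ3 ← ρ3 − 3·ρ1
  [ 1  1/6   1  |  -17/6 ]
  [ 0  1/2   0  |    5/2 ]
  [ 0  5/2  -3  |   37/2 ]
ρ2 ← 2·ρ2
  [ 1  1/6   1  |  -17/6 ]
  [ 0    1   0  |      5 ]
  [ 0  5/2  -3  |   37/2 ]
ρ3 ← ρ3 − 5/2·ρ2
  [ 1  1/6   1  |  -17/6 ]
  [ 0    1   0  |      5 ]
  [ 0    0  -3  |      6 ]
ρ3 ← -1/3·ρ3
  [ 1  1/6  1  |  -17/6 ]
  [ 0    1  0  |      5 ]
  [ 0    0  1  |     -2 ]
ρ1 ← ρ1 − ρ3
  [ 1  1/6  0  |  -5/6 ]
  [ 0    1  0  |     5 ]
  [ 0    0  1  |    -2 ]
ρ1 ← ρ1 − 1/6·ρ2
  [ 1  0  0  |  -5/3 ]
  [ 0  1  0  |     5 ]
  [ 0  0  1  |    -2 ]
Reading off the last column: u = -5/3, v = 5, w = -2.

(-5/3, 5, -2)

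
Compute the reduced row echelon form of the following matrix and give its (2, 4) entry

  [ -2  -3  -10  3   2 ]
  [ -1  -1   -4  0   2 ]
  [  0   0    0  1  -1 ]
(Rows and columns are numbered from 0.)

-1

r1 -> -1/2·r1
  [  1  3/2   5  -3/2  -1 ]
  [ -1   -1  -4     0   2 ]
  [  0    0   0     1  -1 ]
r2 -> r2 + r1
  [ 1  3/2  5  -3/2  -1 ]
  [ 0  1/2  1  -3/2   1 ]
  [ 0    0  0     1  -1 ]
r2 -> 2·r2
  [ 1  3/2  5  -3/2  -1 ]
  [ 0    1  2    -3   2 ]
  [ 0    0  0     1  -1 ]
r2 -> r2 + 3·r3
  [ 1  3/2  5  -3/2  -1 ]
  [ 0    1  2     0  -1 ]
  [ 0    0  0     1  -1 ]
r1 -> r1 + 3/2·r3
  [ 1  3/2  5  0  -5/2 ]
  [ 0    1  2  0    -1 ]
  [ 0    0  0  1    -1 ]
r1 -> r1 − 3/2·r2
  [ 1  0  2  0  -1 ]
  [ 0  1  2  0  -1 ]
  [ 0  0  0  1  -1 ]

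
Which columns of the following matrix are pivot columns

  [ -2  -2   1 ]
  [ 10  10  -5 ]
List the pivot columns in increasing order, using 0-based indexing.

0

r1 → -1/2·r1
  [  1   1  -1/2 ]
  [ 10  10    -5 ]
r2 → r2 − 10·r1
  [ 1  1  -1/2 ]
  [ 0  0     0 ]
Pivot columns are the columns containing a leading 1.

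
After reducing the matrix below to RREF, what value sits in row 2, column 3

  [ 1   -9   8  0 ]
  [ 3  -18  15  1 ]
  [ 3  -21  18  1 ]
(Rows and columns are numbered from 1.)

R2 -> R2 − 3·R1
  [ 1   -9   8  0 ]
  [ 0    9  -9  1 ]
  [ 3  -21  18  1 ]
R3 -> R3 − 3·R1
  [ 1  -9   8  0 ]
  [ 0   9  -9  1 ]
  [ 0   6  -6  1 ]
R2 -> 1/9·R2
  [ 1  -9   8    0 ]
  [ 0   1  -1  1/9 ]
  [ 0   6  -6    1 ]
R3 -> R3 − 6·R2
  [ 1  -9   8    0 ]
  [ 0   1  -1  1/9 ]
  [ 0   0   0  1/3 ]
R3 -> 3·R3
  [ 1  -9   8    0 ]
  [ 0   1  -1  1/9 ]
  [ 0   0   0    1 ]
R2 -> R2 − 1/9·R3
  [ 1  -9   8  0 ]
  [ 0   1  -1  0 ]
  [ 0   0   0  1 ]
R1 -> R1 + 9·R2
  [ 1  0  -1  0 ]
  [ 0  1  -1  0 ]
  [ 0  0   0  1 ]

-1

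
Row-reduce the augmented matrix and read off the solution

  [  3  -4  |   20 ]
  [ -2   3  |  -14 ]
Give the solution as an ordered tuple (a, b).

ρ1 -> 1/3·ρ1
  [  1  -4/3  |  20/3 ]
  [ -2     3  |   -14 ]
ρ2 -> ρ2 + 2·ρ1
  [ 1  -4/3  |  20/3 ]
  [ 0   1/3  |  -2/3 ]
ρ2 -> 3·ρ2
  [ 1  -4/3  |  20/3 ]
  [ 0     1  |    -2 ]
ρ1 -> ρ1 + 4/3·ρ2
  [ 1  0  |   4 ]
  [ 0  1  |  -2 ]
Reading off the last column: a = 4, b = -2.

(4, -2)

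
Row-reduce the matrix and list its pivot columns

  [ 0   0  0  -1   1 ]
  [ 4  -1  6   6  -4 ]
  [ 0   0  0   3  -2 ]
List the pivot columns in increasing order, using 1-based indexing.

1, 4, 5

R1 ↔ R2
  [ 4  -1  6   6  -4 ]
  [ 0   0  0  -1   1 ]
  [ 0   0  0   3  -2 ]
R1 → 1/4·R1
  [ 1  -1/4  3/2  3/2  -1 ]
  [ 0     0    0   -1   1 ]
  [ 0     0    0    3  -2 ]
R2 → -1·R2
  [ 1  -1/4  3/2  3/2  -1 ]
  [ 0     0    0    1  -1 ]
  [ 0     0    0    3  -2 ]
R3 → R3 − 3·R2
  [ 1  -1/4  3/2  3/2  -1 ]
  [ 0     0    0    1  -1 ]
  [ 0     0    0    0   1 ]
R2 → R2 + R3
  [ 1  -1/4  3/2  3/2  -1 ]
  [ 0     0    0    1   0 ]
  [ 0     0    0    0   1 ]
R1 → R1 + R3
  [ 1  -1/4  3/2  3/2  0 ]
  [ 0     0    0    1  0 ]
  [ 0     0    0    0  1 ]
R1 → R1 − 3/2·R2
  [ 1  -1/4  3/2  0  0 ]
  [ 0     0    0  1  0 ]
  [ 0     0    0  0  1 ]
Pivot columns are the columns containing a leading 1.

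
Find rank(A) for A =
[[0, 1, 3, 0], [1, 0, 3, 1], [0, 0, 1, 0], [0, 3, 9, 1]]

R1 <-> R2
  [ 1  0  3  1 ]
  [ 0  1  3  0 ]
  [ 0  0  1  0 ]
  [ 0  3  9  1 ]
R4 -> R4 − 3·R2
  [ 1  0  3  1 ]
  [ 0  1  3  0 ]
  [ 0  0  1  0 ]
  [ 0  0  0  1 ]
R1 -> R1 − R4
  [ 1  0  3  0 ]
  [ 0  1  3  0 ]
  [ 0  0  1  0 ]
  [ 0  0  0  1 ]
R2 -> R2 − 3·R3
  [ 1  0  3  0 ]
  [ 0  1  0  0 ]
  [ 0  0  1  0 ]
  [ 0  0  0  1 ]
R1 -> R1 − 3·R3
  [ 1  0  0  0 ]
  [ 0  1  0  0 ]
  [ 0  0  1  0 ]
  [ 0  0  0  1 ]
The reduced form has 4 nonzero rows.

rank = 4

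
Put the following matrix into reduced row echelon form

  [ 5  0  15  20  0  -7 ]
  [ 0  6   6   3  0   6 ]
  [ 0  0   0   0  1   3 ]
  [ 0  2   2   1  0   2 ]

[[1, 0, 3, 4, 0, -7/5], [0, 1, 1, 1/2, 0, 1], [0, 0, 0, 0, 1, 3], [0, 0, 0, 0, 0, 0]]

R1 → 1/5·R1
  [ 1  0  3  4  0  -7/5 ]
  [ 0  6  6  3  0     6 ]
  [ 0  0  0  0  1     3 ]
  [ 0  2  2  1  0     2 ]
R2 → 1/6·R2
  [ 1  0  3    4  0  -7/5 ]
  [ 0  1  1  1/2  0     1 ]
  [ 0  0  0    0  1     3 ]
  [ 0  2  2    1  0     2 ]
R4 → R4 − 2·R2
  [ 1  0  3    4  0  -7/5 ]
  [ 0  1  1  1/2  0     1 ]
  [ 0  0  0    0  1     3 ]
  [ 0  0  0    0  0     0 ]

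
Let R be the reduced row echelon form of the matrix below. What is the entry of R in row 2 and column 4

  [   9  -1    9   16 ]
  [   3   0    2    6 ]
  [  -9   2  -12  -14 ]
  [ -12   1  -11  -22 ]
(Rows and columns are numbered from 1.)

r1 → 1/9·r1
  [   1  -1/9    1  16/9 ]
  [   3     0    2     6 ]
  [  -9     2  -12   -14 ]
  [ -12     1  -11   -22 ]
r2 → r2 − 3·r1
  [   1  -1/9    1  16/9 ]
  [   0   1/3   -1   2/3 ]
  [  -9     2  -12   -14 ]
  [ -12     1  -11   -22 ]
r3 → r3 + 9·r1
  [   1  -1/9    1  16/9 ]
  [   0   1/3   -1   2/3 ]
  [   0     1   -3     2 ]
  [ -12     1  -11   -22 ]
r4 → r4 + 12·r1
  [ 1  -1/9   1  16/9 ]
  [ 0   1/3  -1   2/3 ]
  [ 0     1  -3     2 ]
  [ 0  -1/3   1  -2/3 ]
r2 → 3·r2
  [ 1  -1/9   1  16/9 ]
  [ 0     1  -3     2 ]
  [ 0     1  -3     2 ]
  [ 0  -1/3   1  -2/3 ]
r3 → r3 − r2
  [ 1  -1/9   1  16/9 ]
  [ 0     1  -3     2 ]
  [ 0     0   0     0 ]
  [ 0  -1/3   1  -2/3 ]
r4 → r4 + 1/3·r2
  [ 1  -1/9   1  16/9 ]
  [ 0     1  -3     2 ]
  [ 0     0   0     0 ]
  [ 0     0   0     0 ]
r1 → r1 + 1/9·r2
  [ 1  0  2/3  2 ]
  [ 0  1   -3  2 ]
  [ 0  0    0  0 ]
  [ 0  0    0  0 ]

2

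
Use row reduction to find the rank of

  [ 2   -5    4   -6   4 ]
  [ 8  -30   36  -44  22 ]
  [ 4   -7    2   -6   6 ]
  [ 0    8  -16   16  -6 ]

rank = 3

R1 -> 1/2·R1
  [ 1  -5/2    2   -3   2 ]
  [ 8   -30   36  -44  22 ]
  [ 4    -7    2   -6   6 ]
  [ 0     8  -16   16  -6 ]
R2 -> R2 − 8·R1
  [ 1  -5/2    2   -3   2 ]
  [ 0   -10   20  -20   6 ]
  [ 4    -7    2   -6   6 ]
  [ 0     8  -16   16  -6 ]
R3 -> R3 − 4·R1
  [ 1  -5/2    2   -3   2 ]
  [ 0   -10   20  -20   6 ]
  [ 0     3   -6    6  -2 ]
  [ 0     8  -16   16  -6 ]
R2 -> -1/10·R2
  [ 1  -5/2    2  -3     2 ]
  [ 0     1   -2   2  -3/5 ]
  [ 0     3   -6   6    -2 ]
  [ 0     8  -16  16    -6 ]
R3 -> R3 − 3·R2
  [ 1  -5/2    2  -3     2 ]
  [ 0     1   -2   2  -3/5 ]
  [ 0     0    0   0  -1/5 ]
  [ 0     8  -16  16    -6 ]
R4 -> R4 − 8·R2
  [ 1  -5/2   2  -3     2 ]
  [ 0     1  -2   2  -3/5 ]
  [ 0     0   0   0  -1/5 ]
  [ 0     0   0   0  -6/5 ]
R3 -> -5·R3
  [ 1  -5/2   2  -3     2 ]
  [ 0     1  -2   2  -3/5 ]
  [ 0     0   0   0     1 ]
  [ 0     0   0   0  -6/5 ]
R4 -> R4 + 6/5·R3
  [ 1  -5/2   2  -3     2 ]
  [ 0     1  -2   2  -3/5 ]
  [ 0     0   0   0     1 ]
  [ 0     0   0   0     0 ]
R2 -> R2 + 3/5·R3
  [ 1  -5/2   2  -3  2 ]
  [ 0     1  -2   2  0 ]
  [ 0     0   0   0  1 ]
  [ 0     0   0   0  0 ]
R1 -> R1 − 2·R3
  [ 1  -5/2   2  -3  0 ]
  [ 0     1  -2   2  0 ]
  [ 0     0   0   0  1 ]
  [ 0     0   0   0  0 ]
R1 -> R1 + 5/2·R2
  [ 1  0  -3  2  0 ]
  [ 0  1  -2  2  0 ]
  [ 0  0   0  0  1 ]
  [ 0  0   0  0  0 ]
The reduced form has 3 nonzero rows.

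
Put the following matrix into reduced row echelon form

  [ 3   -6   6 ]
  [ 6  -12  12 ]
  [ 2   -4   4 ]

r1 → 1/3·r1
  [ 1   -2   2 ]
  [ 6  -12  12 ]
  [ 2   -4   4 ]
r2 → r2 − 6·r1
  [ 1  -2  2 ]
  [ 0   0  0 ]
  [ 2  -4  4 ]
r3 → r3 − 2·r1
  [ 1  -2  2 ]
  [ 0   0  0 ]
  [ 0   0  0 ]

[[1, -2, 2], [0, 0, 0], [0, 0, 0]]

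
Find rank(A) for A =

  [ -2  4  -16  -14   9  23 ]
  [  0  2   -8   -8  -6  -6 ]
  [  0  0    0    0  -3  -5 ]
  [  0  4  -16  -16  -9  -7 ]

Multiply R1 by -1/2.
  [ 1  -2    8    7  -9/2  -23/2 ]
  [ 0   2   -8   -8    -6     -6 ]
  [ 0   0    0    0    -3     -5 ]
  [ 0   4  -16  -16    -9     -7 ]
Multiply R2 by 1/2.
  [ 1  -2    8    7  -9/2  -23/2 ]
  [ 0   1   -4   -4    -3     -3 ]
  [ 0   0    0    0    -3     -5 ]
  [ 0   4  -16  -16    -9     -7 ]
Subtract 4 times R2 from R4.
  [ 1  -2   8   7  -9/2  -23/2 ]
  [ 0   1  -4  -4    -3     -3 ]
  [ 0   0   0   0    -3     -5 ]
  [ 0   0   0   0     3      5 ]
Multiply R3 by -1/3.
  [ 1  -2   8   7  -9/2  -23/2 ]
  [ 0   1  -4  -4    -3     -3 ]
  [ 0   0   0   0     1    5/3 ]
  [ 0   0   0   0     3      5 ]
Subtract 3 times R3 from R4.
  [ 1  -2   8   7  -9/2  -23/2 ]
  [ 0   1  -4  -4    -3     -3 ]
  [ 0   0   0   0     1    5/3 ]
  [ 0   0   0   0     0      0 ]
Add 3 times R3 to R2.
  [ 1  -2   8   7  -9/2  -23/2 ]
  [ 0   1  -4  -4     0      2 ]
  [ 0   0   0   0     1    5/3 ]
  [ 0   0   0   0     0      0 ]
Add 9/2 times R3 to R1.
  [ 1  -2   8   7  0   -4 ]
  [ 0   1  -4  -4  0    2 ]
  [ 0   0   0   0  1  5/3 ]
  [ 0   0   0   0  0    0 ]
Add 2 times R2 to R1.
  [ 1  0   0  -1  0    0 ]
  [ 0  1  -4  -4  0    2 ]
  [ 0  0   0   0  1  5/3 ]
  [ 0  0   0   0  0    0 ]
The reduced form has 3 nonzero rows.

rank = 3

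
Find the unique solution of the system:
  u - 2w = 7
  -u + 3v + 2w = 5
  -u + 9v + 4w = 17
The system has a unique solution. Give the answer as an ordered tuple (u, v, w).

Form the augmented matrix and row-reduce:
  [  1  0  -2  |   7 ]
  [ -1  3   2  |   5 ]
  [ -1  9   4  |  17 ]
R2 ← R2 + R1
  [  1  0  -2  |   7 ]
  [  0  3   0  |  12 ]
  [ -1  9   4  |  17 ]
R3 ← R3 + R1
  [ 1  0  -2  |   7 ]
  [ 0  3   0  |  12 ]
  [ 0  9   2  |  24 ]
R2 ← 1/3·R2
  [ 1  0  -2  |   7 ]
  [ 0  1   0  |   4 ]
  [ 0  9   2  |  24 ]
R3 ← R3 − 9·R2
  [ 1  0  -2  |    7 ]
  [ 0  1   0  |    4 ]
  [ 0  0   2  |  -12 ]
R3 ← 1/2·R3
  [ 1  0  -2  |   7 ]
  [ 0  1   0  |   4 ]
  [ 0  0   1  |  -6 ]
R1 ← R1 + 2·R3
  [ 1  0  0  |  -5 ]
  [ 0  1  0  |   4 ]
  [ 0  0  1  |  -6 ]
Reading off the last column: u = -5, v = 4, w = -6.

(-5, 4, -6)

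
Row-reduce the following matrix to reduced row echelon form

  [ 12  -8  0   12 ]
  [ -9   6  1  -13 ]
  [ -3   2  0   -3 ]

[[1, -2/3, 0, 1], [0, 0, 1, -4], [0, 0, 0, 0]]

r1 := 1/12·r1
r2 := r2 + 9·r1
r3 := r3 + 3·r1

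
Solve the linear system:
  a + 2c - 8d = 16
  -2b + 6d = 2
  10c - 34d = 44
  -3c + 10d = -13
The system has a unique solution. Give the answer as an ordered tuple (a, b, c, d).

(6, -4, 1, -1)

Form the augmented matrix and row-reduce:
  [ 1   0   2   -8  |   16 ]
  [ 0  -2   0    6  |    2 ]
  [ 0   0  10  -34  |   44 ]
  [ 0   0  -3   10  |  -13 ]
R2 → -1/2·R2
R3 → 1/10·R3
R4 → R4 + 3·R3
R4 → -5·R4
R3 → R3 + 17/5·R4
R2 → R2 + 3·R4
R1 → R1 + 8·R4
R1 → R1 − 2·R3
Reading off the last column: a = 6, b = -4, c = 1, d = -1.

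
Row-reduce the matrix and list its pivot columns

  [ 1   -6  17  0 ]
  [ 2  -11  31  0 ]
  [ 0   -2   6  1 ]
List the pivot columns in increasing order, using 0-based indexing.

R2 := R2 − 2·R1
  [ 1  -6  17  0 ]
  [ 0   1  -3  0 ]
  [ 0  -2   6  1 ]
R3 := R3 + 2·R2
  [ 1  -6  17  0 ]
  [ 0   1  -3  0 ]
  [ 0   0   0  1 ]
R1 := R1 + 6·R2
  [ 1  0  -1  0 ]
  [ 0  1  -3  0 ]
  [ 0  0   0  1 ]
Pivot columns are the columns containing a leading 1.

0, 1, 3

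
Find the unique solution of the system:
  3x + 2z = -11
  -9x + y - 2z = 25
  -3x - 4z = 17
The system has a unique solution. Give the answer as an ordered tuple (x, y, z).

(-5/3, 4, -3)

Form the augmented matrix and row-reduce:
  [  3  0   2  |  -11 ]
  [ -9  1  -2  |   25 ]
  [ -3  0  -4  |   17 ]
Multiply ρ1 by 1/3.
  [  1  0  2/3  |  -11/3 ]
  [ -9  1   -2  |     25 ]
  [ -3  0   -4  |     17 ]
Add 9 times ρ1 to ρ2.
  [  1  0  2/3  |  -11/3 ]
  [  0  1    4  |     -8 ]
  [ -3  0   -4  |     17 ]
Add 3 times ρ1 to ρ3.
  [ 1  0  2/3  |  -11/3 ]
  [ 0  1    4  |     -8 ]
  [ 0  0   -2  |      6 ]
Multiply ρ3 by -1/2.
  [ 1  0  2/3  |  -11/3 ]
  [ 0  1    4  |     -8 ]
  [ 0  0    1  |     -3 ]
Subtract 4 times ρ3 from ρ2.
  [ 1  0  2/3  |  -11/3 ]
  [ 0  1    0  |      4 ]
  [ 0  0    1  |     -3 ]
Subtract 2/3 times ρ3 from ρ1.
  [ 1  0  0  |  -5/3 ]
  [ 0  1  0  |     4 ]
  [ 0  0  1  |    -3 ]
Reading off the last column: x = -5/3, y = 4, z = -3.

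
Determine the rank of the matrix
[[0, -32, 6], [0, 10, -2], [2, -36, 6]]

rank = 3

R1 <=> R3
  [ 2  -36   6 ]
  [ 0   10  -2 ]
  [ 0  -32   6 ]
R1 → 1/2·R1
  [ 1  -18   3 ]
  [ 0   10  -2 ]
  [ 0  -32   6 ]
R2 → 1/10·R2
  [ 1  -18     3 ]
  [ 0    1  -1/5 ]
  [ 0  -32     6 ]
R3 → R3 + 32·R2
  [ 1  -18     3 ]
  [ 0    1  -1/5 ]
  [ 0    0  -2/5 ]
R3 → -5/2·R3
  [ 1  -18     3 ]
  [ 0    1  -1/5 ]
  [ 0    0     1 ]
R2 → R2 + 1/5·R3
  [ 1  -18  3 ]
  [ 0    1  0 ]
  [ 0    0  1 ]
R1 → R1 − 3·R3
  [ 1  -18  0 ]
  [ 0    1  0 ]
  [ 0    0  1 ]
R1 → R1 + 18·R2
  [ 1  0  0 ]
  [ 0  1  0 ]
  [ 0  0  1 ]
The reduced form has 3 nonzero rows.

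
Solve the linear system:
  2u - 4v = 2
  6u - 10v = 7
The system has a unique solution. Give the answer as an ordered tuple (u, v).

(2, 1/2)

Form the augmented matrix and row-reduce:
  [ 2   -4  |  2 ]
  [ 6  -10  |  7 ]
Multiply R1 by 1/2.
  [ 1   -2  |  1 ]
  [ 6  -10  |  7 ]
Subtract 6 times R1 from R2.
  [ 1  -2  |  1 ]
  [ 0   2  |  1 ]
Multiply R2 by 1/2.
  [ 1  -2  |    1 ]
  [ 0   1  |  1/2 ]
Add 2 times R2 to R1.
  [ 1  0  |    2 ]
  [ 0  1  |  1/2 ]
Reading off the last column: u = 2, v = 1/2.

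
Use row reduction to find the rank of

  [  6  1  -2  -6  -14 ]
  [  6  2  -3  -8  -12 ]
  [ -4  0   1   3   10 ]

rank = 3

r1 -> 1/6·r1
  [  1  1/6  -1/3  -1  -7/3 ]
  [  6    2    -3  -8   -12 ]
  [ -4    0     1   3    10 ]
r2 -> r2 − 6·r1
  [  1  1/6  -1/3  -1  -7/3 ]
  [  0    1    -1  -2     2 ]
  [ -4    0     1   3    10 ]
r3 -> r3 + 4·r1
  [ 1  1/6  -1/3  -1  -7/3 ]
  [ 0    1    -1  -2     2 ]
  [ 0  2/3  -1/3  -1   2/3 ]
r3 -> r3 − 2/3·r2
  [ 1  1/6  -1/3   -1  -7/3 ]
  [ 0    1    -1   -2     2 ]
  [ 0    0   1/3  1/3  -2/3 ]
r3 -> 3·r3
  [ 1  1/6  -1/3  -1  -7/3 ]
  [ 0    1    -1  -2     2 ]
  [ 0    0     1   1    -2 ]
r2 -> r2 + r3
  [ 1  1/6  -1/3  -1  -7/3 ]
  [ 0    1     0  -1     0 ]
  [ 0    0     1   1    -2 ]
r1 -> r1 + 1/3·r3
  [ 1  1/6  0  -2/3  -3 ]
  [ 0    1  0    -1   0 ]
  [ 0    0  1     1  -2 ]
r1 -> r1 − 1/6·r2
  [ 1  0  0  -1/2  -3 ]
  [ 0  1  0    -1   0 ]
  [ 0  0  1     1  -2 ]
The reduced form has 3 nonzero rows.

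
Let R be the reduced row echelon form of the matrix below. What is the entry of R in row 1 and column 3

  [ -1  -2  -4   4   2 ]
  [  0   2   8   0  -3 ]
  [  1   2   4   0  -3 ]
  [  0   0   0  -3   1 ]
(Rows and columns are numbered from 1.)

R1 ← -1·R1
  [ 1  2  4  -4  -2 ]
  [ 0  2  8   0  -3 ]
  [ 1  2  4   0  -3 ]
  [ 0  0  0  -3   1 ]
R3 ← R3 − R1
  [ 1  2  4  -4  -2 ]
  [ 0  2  8   0  -3 ]
  [ 0  0  0   4  -1 ]
  [ 0  0  0  -3   1 ]
R2 ← 1/2·R2
  [ 1  2  4  -4    -2 ]
  [ 0  1  4   0  -3/2 ]
  [ 0  0  0   4    -1 ]
  [ 0  0  0  -3     1 ]
R3 ← 1/4·R3
  [ 1  2  4  -4    -2 ]
  [ 0  1  4   0  -3/2 ]
  [ 0  0  0   1  -1/4 ]
  [ 0  0  0  -3     1 ]
R4 ← R4 + 3·R3
  [ 1  2  4  -4    -2 ]
  [ 0  1  4   0  -3/2 ]
  [ 0  0  0   1  -1/4 ]
  [ 0  0  0   0   1/4 ]
R4 ← 4·R4
  [ 1  2  4  -4    -2 ]
  [ 0  1  4   0  -3/2 ]
  [ 0  0  0   1  -1/4 ]
  [ 0  0  0   0     1 ]
R3 ← R3 + 1/4·R4
  [ 1  2  4  -4    -2 ]
  [ 0  1  4   0  -3/2 ]
  [ 0  0  0   1     0 ]
  [ 0  0  0   0     1 ]
R2 ← R2 + 3/2·R4
  [ 1  2  4  -4  -2 ]
  [ 0  1  4   0   0 ]
  [ 0  0  0   1   0 ]
  [ 0  0  0   0   1 ]
R1 ← R1 + 2·R4
  [ 1  2  4  -4  0 ]
  [ 0  1  4   0  0 ]
  [ 0  0  0   1  0 ]
  [ 0  0  0   0  1 ]
R1 ← R1 + 4·R3
  [ 1  2  4  0  0 ]
  [ 0  1  4  0  0 ]
  [ 0  0  0  1  0 ]
  [ 0  0  0  0  1 ]
R1 ← R1 − 2·R2
  [ 1  0  -4  0  0 ]
  [ 0  1   4  0  0 ]
  [ 0  0   0  1  0 ]
  [ 0  0   0  0  1 ]

-4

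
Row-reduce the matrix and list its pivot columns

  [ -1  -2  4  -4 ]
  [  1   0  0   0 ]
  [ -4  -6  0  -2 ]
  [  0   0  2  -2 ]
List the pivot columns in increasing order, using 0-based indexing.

0, 1, 2, 3

r1 := -1·r1
  [  1   2  -4   4 ]
  [  1   0   0   0 ]
  [ -4  -6   0  -2 ]
  [  0   0   2  -2 ]
r2 := r2 − r1
  [  1   2  -4   4 ]
  [  0  -2   4  -4 ]
  [ -4  -6   0  -2 ]
  [  0   0   2  -2 ]
r3 := r3 + 4·r1
  [ 1   2   -4   4 ]
  [ 0  -2    4  -4 ]
  [ 0   2  -16  14 ]
  [ 0   0    2  -2 ]
r2 := -1/2·r2
  [ 1  2   -4   4 ]
  [ 0  1   -2   2 ]
  [ 0  2  -16  14 ]
  [ 0  0    2  -2 ]
r3 := r3 − 2·r2
  [ 1  2   -4   4 ]
  [ 0  1   -2   2 ]
  [ 0  0  -12  10 ]
  [ 0  0    2  -2 ]
r3 := -1/12·r3
  [ 1  2  -4     4 ]
  [ 0  1  -2     2 ]
  [ 0  0   1  -5/6 ]
  [ 0  0   2    -2 ]
r4 := r4 − 2·r3
  [ 1  2  -4     4 ]
  [ 0  1  -2     2 ]
  [ 0  0   1  -5/6 ]
  [ 0  0   0  -1/3 ]
r4 := -3·r4
  [ 1  2  -4     4 ]
  [ 0  1  -2     2 ]
  [ 0  0   1  -5/6 ]
  [ 0  0   0     1 ]
r3 := r3 + 5/6·r4
  [ 1  2  -4  4 ]
  [ 0  1  -2  2 ]
  [ 0  0   1  0 ]
  [ 0  0   0  1 ]
r2 := r2 − 2·r4
  [ 1  2  -4  4 ]
  [ 0  1  -2  0 ]
  [ 0  0   1  0 ]
  [ 0  0   0  1 ]
r1 := r1 − 4·r4
  [ 1  2  -4  0 ]
  [ 0  1  -2  0 ]
  [ 0  0   1  0 ]
  [ 0  0   0  1 ]
r2 := r2 + 2·r3
  [ 1  2  -4  0 ]
  [ 0  1   0  0 ]
  [ 0  0   1  0 ]
  [ 0  0   0  1 ]
r1 := r1 + 4·r3
  [ 1  2  0  0 ]
  [ 0  1  0  0 ]
  [ 0  0  1  0 ]
  [ 0  0  0  1 ]
r1 := r1 − 2·r2
  [ 1  0  0  0 ]
  [ 0  1  0  0 ]
  [ 0  0  1  0 ]
  [ 0  0  0  1 ]
Pivot columns are the columns containing a leading 1.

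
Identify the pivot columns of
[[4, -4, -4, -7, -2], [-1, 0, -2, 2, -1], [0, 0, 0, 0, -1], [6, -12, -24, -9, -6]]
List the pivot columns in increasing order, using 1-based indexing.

1, 2, 5

ρ1 -> 1/4·ρ1
  [  1   -1   -1  -7/4  -1/2 ]
  [ -1    0   -2     2    -1 ]
  [  0    0    0     0    -1 ]
  [  6  -12  -24    -9    -6 ]
ρ2 -> ρ2 + ρ1
  [ 1   -1   -1  -7/4  -1/2 ]
  [ 0   -1   -3   1/4  -3/2 ]
  [ 0    0    0     0    -1 ]
  [ 6  -12  -24    -9    -6 ]
ρ4 -> ρ4 − 6·ρ1
  [ 1  -1   -1  -7/4  -1/2 ]
  [ 0  -1   -3   1/4  -3/2 ]
  [ 0   0    0     0    -1 ]
  [ 0  -6  -18   3/2    -3 ]
ρ2 -> -1·ρ2
  [ 1  -1   -1  -7/4  -1/2 ]
  [ 0   1    3  -1/4   3/2 ]
  [ 0   0    0     0    -1 ]
  [ 0  -6  -18   3/2    -3 ]
ρ4 -> ρ4 + 6·ρ2
  [ 1  -1  -1  -7/4  -1/2 ]
  [ 0   1   3  -1/4   3/2 ]
  [ 0   0   0     0    -1 ]
  [ 0   0   0     0     6 ]
ρ3 -> -1·ρ3
  [ 1  -1  -1  -7/4  -1/2 ]
  [ 0   1   3  -1/4   3/2 ]
  [ 0   0   0     0     1 ]
  [ 0   0   0     0     6 ]
ρ4 -> ρ4 − 6·ρ3
  [ 1  -1  -1  -7/4  -1/2 ]
  [ 0   1   3  -1/4   3/2 ]
  [ 0   0   0     0     1 ]
  [ 0   0   0     0     0 ]
ρ2 -> ρ2 − 3/2·ρ3
  [ 1  -1  -1  -7/4  -1/2 ]
  [ 0   1   3  -1/4     0 ]
  [ 0   0   0     0     1 ]
  [ 0   0   0     0     0 ]
ρ1 -> ρ1 + 1/2·ρ3
  [ 1  -1  -1  -7/4  0 ]
  [ 0   1   3  -1/4  0 ]
  [ 0   0   0     0  1 ]
  [ 0   0   0     0  0 ]
ρ1 -> ρ1 + ρ2
  [ 1  0  2    -2  0 ]
  [ 0  1  3  -1/4  0 ]
  [ 0  0  0     0  1 ]
  [ 0  0  0     0  0 ]
Pivot columns are the columns containing a leading 1.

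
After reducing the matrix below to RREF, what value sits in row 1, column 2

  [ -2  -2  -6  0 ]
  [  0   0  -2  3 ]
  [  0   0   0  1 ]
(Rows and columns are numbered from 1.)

1

Multiply R1 by -1/2.
Multiply R2 by -1/2.
Add 3/2 times R3 to R2.
Subtract 3 times R2 from R1.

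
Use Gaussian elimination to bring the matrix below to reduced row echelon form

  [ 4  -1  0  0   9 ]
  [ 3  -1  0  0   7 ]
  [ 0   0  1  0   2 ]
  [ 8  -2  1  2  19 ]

ρ1 -> 1/4·ρ1
  [ 1  -1/4  0  0  9/4 ]
  [ 3    -1  0  0    7 ]
  [ 0     0  1  0    2 ]
  [ 8    -2  1  2   19 ]
ρ2 -> ρ2 − 3·ρ1
  [ 1  -1/4  0  0  9/4 ]
  [ 0  -1/4  0  0  1/4 ]
  [ 0     0  1  0    2 ]
  [ 8    -2  1  2   19 ]
ρ4 -> ρ4 − 8·ρ1
  [ 1  -1/4  0  0  9/4 ]
  [ 0  -1/4  0  0  1/4 ]
  [ 0     0  1  0    2 ]
  [ 0     0  1  2    1 ]
ρ2 -> -4·ρ2
  [ 1  -1/4  0  0  9/4 ]
  [ 0     1  0  0   -1 ]
  [ 0     0  1  0    2 ]
  [ 0     0  1  2    1 ]
ρ4 -> ρ4 − ρ3
  [ 1  -1/4  0  0  9/4 ]
  [ 0     1  0  0   -1 ]
  [ 0     0  1  0    2 ]
  [ 0     0  0  2   -1 ]
ρ4 -> 1/2·ρ4
  [ 1  -1/4  0  0   9/4 ]
  [ 0     1  0  0    -1 ]
  [ 0     0  1  0     2 ]
  [ 0     0  0  1  -1/2 ]
ρ1 -> ρ1 + 1/4·ρ2
  [ 1  0  0  0     2 ]
  [ 0  1  0  0    -1 ]
  [ 0  0  1  0     2 ]
  [ 0  0  0  1  -1/2 ]

[[1, 0, 0, 0, 2], [0, 1, 0, 0, -1], [0, 0, 1, 0, 2], [0, 0, 0, 1, -1/2]]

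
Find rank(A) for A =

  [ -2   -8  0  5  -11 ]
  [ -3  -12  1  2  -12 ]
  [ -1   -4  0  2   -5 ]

rank = 3

R1 -> -1/2·R1
  [  1    4  0  -5/2  11/2 ]
  [ -3  -12  1     2   -12 ]
  [ -1   -4  0     2    -5 ]
R2 -> R2 + 3·R1
  [  1   4  0   -5/2  11/2 ]
  [  0   0  1  -11/2   9/2 ]
  [ -1  -4  0      2    -5 ]
R3 -> R3 + R1
  [ 1  4  0   -5/2  11/2 ]
  [ 0  0  1  -11/2   9/2 ]
  [ 0  0  0   -1/2   1/2 ]
R3 -> -2·R3
  [ 1  4  0   -5/2  11/2 ]
  [ 0  0  1  -11/2   9/2 ]
  [ 0  0  0      1    -1 ]
R2 -> R2 + 11/2·R3
  [ 1  4  0  -5/2  11/2 ]
  [ 0  0  1     0    -1 ]
  [ 0  0  0     1    -1 ]
R1 -> R1 + 5/2·R3
  [ 1  4  0  0   3 ]
  [ 0  0  1  0  -1 ]
  [ 0  0  0  1  -1 ]
The reduced form has 3 nonzero rows.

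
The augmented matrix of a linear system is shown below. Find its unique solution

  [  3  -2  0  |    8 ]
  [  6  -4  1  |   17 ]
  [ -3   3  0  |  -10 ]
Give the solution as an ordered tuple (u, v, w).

Multiply R1 by 1/3.
  [  1  -2/3  0  |  8/3 ]
  [  6    -4  1  |   17 ]
  [ -3     3  0  |  -10 ]
Subtract 6 times R1 from R2.
  [  1  -2/3  0  |  8/3 ]
  [  0     0  1  |    1 ]
  [ -3     3  0  |  -10 ]
Add 3 times R1 to R3.
  [ 1  -2/3  0  |  8/3 ]
  [ 0     0  1  |    1 ]
  [ 0     1  0  |   -2 ]
Swap R2 and R3.
  [ 1  -2/3  0  |  8/3 ]
  [ 0     1  0  |   -2 ]
  [ 0     0  1  |    1 ]
Add 2/3 times R2 to R1.
  [ 1  0  0  |  4/3 ]
  [ 0  1  0  |   -2 ]
  [ 0  0  1  |    1 ]
Reading off the last column: u = 4/3, v = -2, w = 1.

(4/3, -2, 1)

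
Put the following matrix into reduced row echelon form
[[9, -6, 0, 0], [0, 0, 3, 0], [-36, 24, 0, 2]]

[[1, -2/3, 0, 0], [0, 0, 1, 0], [0, 0, 0, 1]]

ρ1 := 1/9·ρ1
  [   1  -2/3  0  0 ]
  [   0     0  3  0 ]
  [ -36    24  0  2 ]
ρ3 := ρ3 + 36·ρ1
  [ 1  -2/3  0  0 ]
  [ 0     0  3  0 ]
  [ 0     0  0  2 ]
ρ2 := 1/3·ρ2
  [ 1  -2/3  0  0 ]
  [ 0     0  1  0 ]
  [ 0     0  0  2 ]
ρ3 := 1/2·ρ3
  [ 1  -2/3  0  0 ]
  [ 0     0  1  0 ]
  [ 0     0  0  1 ]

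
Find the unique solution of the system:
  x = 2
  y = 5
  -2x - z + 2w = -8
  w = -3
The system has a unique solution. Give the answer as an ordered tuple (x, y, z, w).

(2, 5, -2, -3)

Form the augmented matrix and row-reduce:
  [  1  0   0  0  |   2 ]
  [  0  1   0  0  |   5 ]
  [ -2  0  -1  2  |  -8 ]
  [  0  0   0  1  |  -3 ]
r3 -> r3 + 2·r1
r3 -> -1·r3
r3 -> r3 + 2·r4
Reading off the last column: x = 2, y = 5, z = -2, w = -3.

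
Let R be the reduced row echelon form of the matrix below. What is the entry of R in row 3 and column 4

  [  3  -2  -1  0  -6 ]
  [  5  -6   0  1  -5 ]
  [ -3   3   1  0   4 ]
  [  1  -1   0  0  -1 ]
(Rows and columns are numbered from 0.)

-2

ρ1 → 1/3·ρ1
  [  1  -2/3  -1/3  0  -2 ]
  [  5    -6     0  1  -5 ]
  [ -3     3     1  0   4 ]
  [  1    -1     0  0  -1 ]
ρ2 → ρ2 − 5·ρ1
  [  1  -2/3  -1/3  0  -2 ]
  [  0  -8/3   5/3  1   5 ]
  [ -3     3     1  0   4 ]
  [  1    -1     0  0  -1 ]
ρ3 → ρ3 + 3·ρ1
  [ 1  -2/3  -1/3  0  -2 ]
  [ 0  -8/3   5/3  1   5 ]
  [ 0     1     0  0  -2 ]
  [ 1    -1     0  0  -1 ]
ρ4 → ρ4 − ρ1
  [ 1  -2/3  -1/3  0  -2 ]
  [ 0  -8/3   5/3  1   5 ]
  [ 0     1     0  0  -2 ]
  [ 0  -1/3   1/3  0   1 ]
ρ2 → -3/8·ρ2
  [ 1  -2/3  -1/3     0     -2 ]
  [ 0     1  -5/8  -3/8  -15/8 ]
  [ 0     1     0     0     -2 ]
  [ 0  -1/3   1/3     0      1 ]
ρ3 → ρ3 − ρ2
  [ 1  -2/3  -1/3     0     -2 ]
  [ 0     1  -5/8  -3/8  -15/8 ]
  [ 0     0   5/8   3/8   -1/8 ]
  [ 0  -1/3   1/3     0      1 ]
ρ4 → ρ4 + 1/3·ρ2
  [ 1  -2/3  -1/3     0     -2 ]
  [ 0     1  -5/8  -3/8  -15/8 ]
  [ 0     0   5/8   3/8   -1/8 ]
  [ 0     0   1/8  -1/8    3/8 ]
ρ3 → 8/5·ρ3
  [ 1  -2/3  -1/3     0     -2 ]
  [ 0     1  -5/8  -3/8  -15/8 ]
  [ 0     0     1   3/5   -1/5 ]
  [ 0     0   1/8  -1/8    3/8 ]
ρ4 → ρ4 − 1/8·ρ3
  [ 1  -2/3  -1/3     0     -2 ]
  [ 0     1  -5/8  -3/8  -15/8 ]
  [ 0     0     1   3/5   -1/5 ]
  [ 0     0     0  -1/5    2/5 ]
ρ4 → -5·ρ4
  [ 1  -2/3  -1/3     0     -2 ]
  [ 0     1  -5/8  -3/8  -15/8 ]
  [ 0     0     1   3/5   -1/5 ]
  [ 0     0     0     1     -2 ]
ρ3 → ρ3 − 3/5·ρ4
  [ 1  -2/3  -1/3     0     -2 ]
  [ 0     1  -5/8  -3/8  -15/8 ]
  [ 0     0     1     0      1 ]
  [ 0     0     0     1     -2 ]
ρ2 → ρ2 + 3/8·ρ4
  [ 1  -2/3  -1/3  0     -2 ]
  [ 0     1  -5/8  0  -21/8 ]
  [ 0     0     1  0      1 ]
  [ 0     0     0  1     -2 ]
ρ2 → ρ2 + 5/8·ρ3
  [ 1  -2/3  -1/3  0  -2 ]
  [ 0     1     0  0  -2 ]
  [ 0     0     1  0   1 ]
  [ 0     0     0  1  -2 ]
ρ1 → ρ1 + 1/3·ρ3
  [ 1  -2/3  0  0  -5/3 ]
  [ 0     1  0  0    -2 ]
  [ 0     0  1  0     1 ]
  [ 0     0  0  1    -2 ]
ρ1 → ρ1 + 2/3·ρ2
  [ 1  0  0  0  -3 ]
  [ 0  1  0  0  -2 ]
  [ 0  0  1  0   1 ]
  [ 0  0  0  1  -2 ]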